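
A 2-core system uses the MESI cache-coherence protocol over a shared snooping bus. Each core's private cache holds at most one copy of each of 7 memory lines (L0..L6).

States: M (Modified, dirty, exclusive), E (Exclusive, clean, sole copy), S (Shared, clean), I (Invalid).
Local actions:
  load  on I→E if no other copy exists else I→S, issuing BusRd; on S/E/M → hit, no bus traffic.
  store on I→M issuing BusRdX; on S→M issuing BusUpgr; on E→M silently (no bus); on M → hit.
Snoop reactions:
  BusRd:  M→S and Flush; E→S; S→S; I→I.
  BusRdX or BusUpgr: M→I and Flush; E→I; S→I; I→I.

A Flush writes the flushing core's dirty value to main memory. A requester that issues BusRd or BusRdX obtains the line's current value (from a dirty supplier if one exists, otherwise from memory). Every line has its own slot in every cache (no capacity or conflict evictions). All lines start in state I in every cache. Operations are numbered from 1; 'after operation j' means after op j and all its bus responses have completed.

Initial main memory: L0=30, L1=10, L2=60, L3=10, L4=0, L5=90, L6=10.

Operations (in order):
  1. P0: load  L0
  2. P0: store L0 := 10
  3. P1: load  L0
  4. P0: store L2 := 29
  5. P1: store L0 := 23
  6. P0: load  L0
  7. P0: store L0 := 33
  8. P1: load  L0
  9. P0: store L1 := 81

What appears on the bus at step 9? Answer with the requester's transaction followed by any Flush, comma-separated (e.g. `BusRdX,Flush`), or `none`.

bus = BusRdX

1. P0: load  L0  bus=[BusRd]  L0: P0=E P1=I  mem[L0]=30
2. P0: store L0 := 10  bus=[-]  L0: P0=M P1=I  mem[L0]=30
3. P1: load  L0  bus=[BusRd,Flush]  L0: P0=S P1=S  mem[L0]=10
4. P0: store L2 := 29  bus=[BusRdX]  L2: P0=M P1=I  mem[L2]=60
5. P1: store L0 := 23  bus=[BusUpgr]  L0: P0=I P1=M  mem[L0]=10
6. P0: load  L0  bus=[BusRd,Flush]  L0: P0=S P1=S  mem[L0]=23
7. P0: store L0 := 33  bus=[BusUpgr]  L0: P0=M P1=I  mem[L0]=23
8. P1: load  L0  bus=[BusRd,Flush]  L0: P0=S P1=S  mem[L0]=33
9. P0: store L1 := 81  bus=[BusRdX]  L1: P0=M P1=I  mem[L1]=10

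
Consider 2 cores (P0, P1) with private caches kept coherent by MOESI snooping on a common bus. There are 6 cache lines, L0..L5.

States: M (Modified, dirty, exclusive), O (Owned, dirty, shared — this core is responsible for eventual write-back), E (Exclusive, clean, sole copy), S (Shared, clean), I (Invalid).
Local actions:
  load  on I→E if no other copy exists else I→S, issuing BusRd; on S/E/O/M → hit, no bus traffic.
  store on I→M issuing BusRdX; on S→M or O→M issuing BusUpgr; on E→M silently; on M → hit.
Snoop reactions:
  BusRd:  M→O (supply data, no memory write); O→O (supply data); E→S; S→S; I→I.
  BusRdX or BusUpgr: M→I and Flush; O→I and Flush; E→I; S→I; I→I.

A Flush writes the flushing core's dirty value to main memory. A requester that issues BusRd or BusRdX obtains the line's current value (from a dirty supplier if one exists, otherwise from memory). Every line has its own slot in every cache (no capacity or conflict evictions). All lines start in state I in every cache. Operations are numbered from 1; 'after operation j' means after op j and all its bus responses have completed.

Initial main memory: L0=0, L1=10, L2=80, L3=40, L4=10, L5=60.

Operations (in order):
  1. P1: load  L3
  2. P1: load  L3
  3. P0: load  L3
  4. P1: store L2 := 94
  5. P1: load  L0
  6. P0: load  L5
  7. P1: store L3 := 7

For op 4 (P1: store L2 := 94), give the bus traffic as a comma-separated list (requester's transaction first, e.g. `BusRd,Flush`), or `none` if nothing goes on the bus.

bus = BusRdX

  op1 P1: load  L3 → I/E on L3; bus BusRd; mem=40
  op2 P1: load  L3 → I/E on L3; bus (none); mem=40
  op3 P0: load  L3 → S/S on L3; bus BusRd; mem=40
  op4 P1: store L2 := 94 → I/M on L2; bus BusRdX; mem=80
  op5 P1: load  L0 → I/E on L0; bus BusRd; mem=0
  op6 P0: load  L5 → E/I on L5; bus BusRd; mem=60
  op7 P1: store L3 := 7 → I/M on L3; bus BusUpgr; mem=40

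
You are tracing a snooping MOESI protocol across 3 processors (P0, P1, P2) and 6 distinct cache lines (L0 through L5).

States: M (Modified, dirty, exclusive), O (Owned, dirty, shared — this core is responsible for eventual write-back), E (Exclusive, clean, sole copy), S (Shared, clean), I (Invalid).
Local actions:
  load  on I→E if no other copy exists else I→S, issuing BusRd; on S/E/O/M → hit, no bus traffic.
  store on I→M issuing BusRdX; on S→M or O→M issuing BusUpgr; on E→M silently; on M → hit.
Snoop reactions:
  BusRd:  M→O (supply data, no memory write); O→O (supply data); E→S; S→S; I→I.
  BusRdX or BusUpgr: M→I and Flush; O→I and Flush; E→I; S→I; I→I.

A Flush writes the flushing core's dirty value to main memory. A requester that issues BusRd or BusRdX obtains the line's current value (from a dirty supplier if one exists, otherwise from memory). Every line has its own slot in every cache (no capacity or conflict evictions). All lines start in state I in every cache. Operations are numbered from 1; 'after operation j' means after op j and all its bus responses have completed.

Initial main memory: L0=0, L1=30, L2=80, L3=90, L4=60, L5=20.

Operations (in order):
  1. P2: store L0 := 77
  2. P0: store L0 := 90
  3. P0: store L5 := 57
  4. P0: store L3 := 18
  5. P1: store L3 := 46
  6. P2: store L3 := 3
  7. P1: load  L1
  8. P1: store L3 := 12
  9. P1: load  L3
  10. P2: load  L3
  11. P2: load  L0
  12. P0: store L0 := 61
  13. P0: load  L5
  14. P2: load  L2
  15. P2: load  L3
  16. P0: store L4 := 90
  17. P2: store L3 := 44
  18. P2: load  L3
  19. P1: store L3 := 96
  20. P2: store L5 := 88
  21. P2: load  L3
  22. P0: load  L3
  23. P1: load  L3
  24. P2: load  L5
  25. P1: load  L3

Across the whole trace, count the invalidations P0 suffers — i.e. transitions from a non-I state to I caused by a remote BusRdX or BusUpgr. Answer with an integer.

1. P2: store L0 := 77  bus=[BusRdX]  L0: P0=I P1=I P2=M  mem[L0]=0
2. P0: store L0 := 90  bus=[BusRdX,Flush]  L0: P0=M P1=I P2=I  mem[L0]=77
3. P0: store L5 := 57  bus=[BusRdX]  L5: P0=M P1=I P2=I  mem[L5]=20
4. P0: store L3 := 18  bus=[BusRdX]  L3: P0=M P1=I P2=I  mem[L3]=90
5. P1: store L3 := 46  bus=[BusRdX,Flush]  L3: P0=I P1=M P2=I  mem[L3]=18
6. P2: store L3 := 3  bus=[BusRdX,Flush]  L3: P0=I P1=I P2=M  mem[L3]=46
7. P1: load  L1  bus=[BusRd]  L1: P0=I P1=E P2=I  mem[L1]=30
8. P1: store L3 := 12  bus=[BusRdX,Flush]  L3: P0=I P1=M P2=I  mem[L3]=3
9. P1: load  L3  bus=[-]  L3: P0=I P1=M P2=I  mem[L3]=3
10. P2: load  L3  bus=[BusRd]  L3: P0=I P1=O P2=S  mem[L3]=3
11. P2: load  L0  bus=[BusRd]  L0: P0=O P1=I P2=S  mem[L0]=77
12. P0: store L0 := 61  bus=[BusUpgr]  L0: P0=M P1=I P2=I  mem[L0]=77
13. P0: load  L5  bus=[-]  L5: P0=M P1=I P2=I  mem[L5]=20
14. P2: load  L2  bus=[BusRd]  L2: P0=I P1=I P2=E  mem[L2]=80
15. P2: load  L3  bus=[-]  L3: P0=I P1=O P2=S  mem[L3]=3
16. P0: store L4 := 90  bus=[BusRdX]  L4: P0=M P1=I P2=I  mem[L4]=60
17. P2: store L3 := 44  bus=[BusUpgr,Flush]  L3: P0=I P1=I P2=M  mem[L3]=12
18. P2: load  L3  bus=[-]  L3: P0=I P1=I P2=M  mem[L3]=12
19. P1: store L3 := 96  bus=[BusRdX,Flush]  L3: P0=I P1=M P2=I  mem[L3]=44
20. P2: store L5 := 88  bus=[BusRdX,Flush]  L5: P0=I P1=I P2=M  mem[L5]=57
21. P2: load  L3  bus=[BusRd]  L3: P0=I P1=O P2=S  mem[L3]=44
22. P0: load  L3  bus=[BusRd]  L3: P0=S P1=O P2=S  mem[L3]=44
23. P1: load  L3  bus=[-]  L3: P0=S P1=O P2=S  mem[L3]=44
24. P2: load  L5  bus=[-]  L5: P0=I P1=I P2=M  mem[L5]=57
25. P1: load  L3  bus=[-]  L3: P0=S P1=O P2=S  mem[L3]=44

invalidations = 2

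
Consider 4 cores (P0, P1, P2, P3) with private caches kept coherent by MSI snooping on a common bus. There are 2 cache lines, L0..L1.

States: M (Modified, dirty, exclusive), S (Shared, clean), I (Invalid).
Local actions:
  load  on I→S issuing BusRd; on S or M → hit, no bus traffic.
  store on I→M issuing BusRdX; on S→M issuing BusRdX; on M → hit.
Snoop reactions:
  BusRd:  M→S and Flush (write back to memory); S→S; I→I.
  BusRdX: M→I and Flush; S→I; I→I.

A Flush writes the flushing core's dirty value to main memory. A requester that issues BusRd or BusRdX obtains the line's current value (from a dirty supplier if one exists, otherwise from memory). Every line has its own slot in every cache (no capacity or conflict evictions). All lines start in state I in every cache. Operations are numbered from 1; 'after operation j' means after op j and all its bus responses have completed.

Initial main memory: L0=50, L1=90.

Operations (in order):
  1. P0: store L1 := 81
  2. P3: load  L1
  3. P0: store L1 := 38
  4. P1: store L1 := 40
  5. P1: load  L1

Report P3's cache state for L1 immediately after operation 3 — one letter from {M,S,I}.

[1] P0: store L1 := 81 | P0:M(81), P1:I, P2:I, P3:I | bus: BusRdX
[2] P3: load  L1 | P0:S(81), P1:I, P2:I, P3:S(81) | bus: BusRd,Flush
[3] P0: store L1 := 38 | P0:M(38), P1:I, P2:I, P3:I | bus: BusRdX
[4] P1: store L1 := 40 | P0:I, P1:M(40), P2:I, P3:I | bus: BusRdX,Flush
[5] P1: load  L1 | P0:I, P1:M(40), P2:I, P3:I | bus: none

state = I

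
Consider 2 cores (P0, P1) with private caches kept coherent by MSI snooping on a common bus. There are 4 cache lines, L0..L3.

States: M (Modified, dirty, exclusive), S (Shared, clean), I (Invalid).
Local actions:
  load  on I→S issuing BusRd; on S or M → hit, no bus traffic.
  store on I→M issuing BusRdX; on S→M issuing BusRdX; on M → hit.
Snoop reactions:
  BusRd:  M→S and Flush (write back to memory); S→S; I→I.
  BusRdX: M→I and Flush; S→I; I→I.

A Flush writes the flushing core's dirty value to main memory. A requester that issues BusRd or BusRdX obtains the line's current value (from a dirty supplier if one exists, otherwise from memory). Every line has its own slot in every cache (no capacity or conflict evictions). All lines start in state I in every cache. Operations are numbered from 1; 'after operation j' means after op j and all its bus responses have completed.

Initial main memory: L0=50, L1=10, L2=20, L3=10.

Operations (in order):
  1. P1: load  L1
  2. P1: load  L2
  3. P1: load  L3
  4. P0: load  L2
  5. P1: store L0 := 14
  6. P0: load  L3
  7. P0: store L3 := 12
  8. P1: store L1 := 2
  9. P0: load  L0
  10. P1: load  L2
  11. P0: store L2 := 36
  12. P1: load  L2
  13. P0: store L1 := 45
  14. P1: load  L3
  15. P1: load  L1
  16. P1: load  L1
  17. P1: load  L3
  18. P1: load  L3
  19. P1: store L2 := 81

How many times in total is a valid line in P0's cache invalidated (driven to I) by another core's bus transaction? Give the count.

invalidations = 1

[1] P1: load  L1 | P0:I, P1:S(10) | bus: BusRd
[2] P1: load  L2 | P0:I, P1:S(20) | bus: BusRd
[3] P1: load  L3 | P0:I, P1:S(10) | bus: BusRd
[4] P0: load  L2 | P0:S(20), P1:S(20) | bus: BusRd
[5] P1: store L0 := 14 | P0:I, P1:M(14) | bus: BusRdX
[6] P0: load  L3 | P0:S(10), P1:S(10) | bus: BusRd
[7] P0: store L3 := 12 | P0:M(12), P1:I | bus: BusRdX
[8] P1: store L1 := 2 | P0:I, P1:M(2) | bus: BusRdX
[9] P0: load  L0 | P0:S(14), P1:S(14) | bus: BusRd,Flush
[10] P1: load  L2 | P0:S(20), P1:S(20) | bus: none
[11] P0: store L2 := 36 | P0:M(36), P1:I | bus: BusRdX
[12] P1: load  L2 | P0:S(36), P1:S(36) | bus: BusRd,Flush
[13] P0: store L1 := 45 | P0:M(45), P1:I | bus: BusRdX,Flush
[14] P1: load  L3 | P0:S(12), P1:S(12) | bus: BusRd,Flush
[15] P1: load  L1 | P0:S(45), P1:S(45) | bus: BusRd,Flush
[16] P1: load  L1 | P0:S(45), P1:S(45) | bus: none
[17] P1: load  L3 | P0:S(12), P1:S(12) | bus: none
[18] P1: load  L3 | P0:S(12), P1:S(12) | bus: none
[19] P1: store L2 := 81 | P0:I, P1:M(81) | bus: BusRdX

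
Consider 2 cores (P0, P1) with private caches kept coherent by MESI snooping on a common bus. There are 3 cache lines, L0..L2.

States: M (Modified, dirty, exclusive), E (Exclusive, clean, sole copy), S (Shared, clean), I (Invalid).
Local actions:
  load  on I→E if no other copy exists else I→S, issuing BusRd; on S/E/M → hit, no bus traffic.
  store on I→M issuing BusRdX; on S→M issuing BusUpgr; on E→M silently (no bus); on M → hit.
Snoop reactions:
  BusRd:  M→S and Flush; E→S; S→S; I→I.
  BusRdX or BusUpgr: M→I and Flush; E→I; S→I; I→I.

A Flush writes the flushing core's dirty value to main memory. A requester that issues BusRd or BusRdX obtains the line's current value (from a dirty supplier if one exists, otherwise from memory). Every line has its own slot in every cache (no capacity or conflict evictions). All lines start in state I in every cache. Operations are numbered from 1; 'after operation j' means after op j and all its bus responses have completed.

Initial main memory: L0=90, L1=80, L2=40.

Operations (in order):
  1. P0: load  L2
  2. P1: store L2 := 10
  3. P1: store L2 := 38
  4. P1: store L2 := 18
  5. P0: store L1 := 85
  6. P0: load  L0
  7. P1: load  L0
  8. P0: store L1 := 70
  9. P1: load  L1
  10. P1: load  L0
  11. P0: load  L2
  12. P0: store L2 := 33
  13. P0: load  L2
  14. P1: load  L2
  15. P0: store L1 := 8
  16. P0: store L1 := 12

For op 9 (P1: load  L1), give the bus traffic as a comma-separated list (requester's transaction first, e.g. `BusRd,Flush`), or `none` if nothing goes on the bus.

[1] P0: load  L2 | P0:E(40), P1:I | bus: BusRd
[2] P1: store L2 := 10 | P0:I, P1:M(10) | bus: BusRdX
[3] P1: store L2 := 38 | P0:I, P1:M(38) | bus: none
[4] P1: store L2 := 18 | P0:I, P1:M(18) | bus: none
[5] P0: store L1 := 85 | P0:M(85), P1:I | bus: BusRdX
[6] P0: load  L0 | P0:E(90), P1:I | bus: BusRd
[7] P1: load  L0 | P0:S(90), P1:S(90) | bus: BusRd
[8] P0: store L1 := 70 | P0:M(70), P1:I | bus: none
[9] P1: load  L1 | P0:S(70), P1:S(70) | bus: BusRd,Flush
[10] P1: load  L0 | P0:S(90), P1:S(90) | bus: none
[11] P0: load  L2 | P0:S(18), P1:S(18) | bus: BusRd,Flush
[12] P0: store L2 := 33 | P0:M(33), P1:I | bus: BusUpgr
[13] P0: load  L2 | P0:M(33), P1:I | bus: none
[14] P1: load  L2 | P0:S(33), P1:S(33) | bus: BusRd,Flush
[15] P0: store L1 := 8 | P0:M(8), P1:I | bus: BusUpgr
[16] P0: store L1 := 12 | P0:M(12), P1:I | bus: none

bus = BusRd,Flush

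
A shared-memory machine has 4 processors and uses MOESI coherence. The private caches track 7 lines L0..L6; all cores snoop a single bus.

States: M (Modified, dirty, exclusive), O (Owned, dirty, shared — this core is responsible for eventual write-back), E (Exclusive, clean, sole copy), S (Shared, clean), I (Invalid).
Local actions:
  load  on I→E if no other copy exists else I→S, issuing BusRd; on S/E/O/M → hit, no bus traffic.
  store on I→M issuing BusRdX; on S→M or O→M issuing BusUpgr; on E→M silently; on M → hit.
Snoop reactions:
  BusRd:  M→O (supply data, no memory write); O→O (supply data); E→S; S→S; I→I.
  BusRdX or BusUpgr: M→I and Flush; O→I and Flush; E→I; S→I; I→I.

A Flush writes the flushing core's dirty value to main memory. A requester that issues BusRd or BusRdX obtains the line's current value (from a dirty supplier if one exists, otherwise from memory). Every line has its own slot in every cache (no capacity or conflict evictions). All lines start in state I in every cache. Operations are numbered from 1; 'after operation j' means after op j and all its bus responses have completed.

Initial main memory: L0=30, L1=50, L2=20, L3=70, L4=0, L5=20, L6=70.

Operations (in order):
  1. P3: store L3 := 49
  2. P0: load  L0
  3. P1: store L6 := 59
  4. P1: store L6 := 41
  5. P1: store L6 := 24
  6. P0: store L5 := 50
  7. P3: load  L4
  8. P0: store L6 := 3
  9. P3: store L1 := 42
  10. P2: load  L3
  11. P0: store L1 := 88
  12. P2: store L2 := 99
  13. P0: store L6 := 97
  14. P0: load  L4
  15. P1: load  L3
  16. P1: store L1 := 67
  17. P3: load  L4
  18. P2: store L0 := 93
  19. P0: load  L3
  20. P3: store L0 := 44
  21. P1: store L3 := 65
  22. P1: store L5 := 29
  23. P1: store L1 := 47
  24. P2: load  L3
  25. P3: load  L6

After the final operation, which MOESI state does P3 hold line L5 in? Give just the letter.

  op1 P3: store L3 := 49 → I/I/I/M on L3; bus BusRdX; mem=70
  op2 P0: load  L0 → E/I/I/I on L0; bus BusRd; mem=30
  op3 P1: store L6 := 59 → I/M/I/I on L6; bus BusRdX; mem=70
  op4 P1: store L6 := 41 → I/M/I/I on L6; bus (none); mem=70
  op5 P1: store L6 := 24 → I/M/I/I on L6; bus (none); mem=70
  op6 P0: store L5 := 50 → M/I/I/I on L5; bus BusRdX; mem=20
  op7 P3: load  L4 → I/I/I/E on L4; bus BusRd; mem=0
  op8 P0: store L6 := 3 → M/I/I/I on L6; bus BusRdX Flush; mem=24
  op9 P3: store L1 := 42 → I/I/I/M on L1; bus BusRdX; mem=50
  op10 P2: load  L3 → I/I/S/O on L3; bus BusRd; mem=70
  op11 P0: store L1 := 88 → M/I/I/I on L1; bus BusRdX Flush; mem=42
  op12 P2: store L2 := 99 → I/I/M/I on L2; bus BusRdX; mem=20
  op13 P0: store L6 := 97 → M/I/I/I on L6; bus (none); mem=24
  op14 P0: load  L4 → S/I/I/S on L4; bus BusRd; mem=0
  op15 P1: load  L3 → I/S/S/O on L3; bus BusRd; mem=70
  op16 P1: store L1 := 67 → I/M/I/I on L1; bus BusRdX Flush; mem=88
  op17 P3: load  L4 → S/I/I/S on L4; bus (none); mem=0
  op18 P2: store L0 := 93 → I/I/M/I on L0; bus BusRdX; mem=30
  op19 P0: load  L3 → S/S/S/O on L3; bus BusRd; mem=70
  op20 P3: store L0 := 44 → I/I/I/M on L0; bus BusRdX Flush; mem=93
  op21 P1: store L3 := 65 → I/M/I/I on L3; bus BusUpgr Flush; mem=49
  op22 P1: store L5 := 29 → I/M/I/I on L5; bus BusRdX Flush; mem=50
  op23 P1: store L1 := 47 → I/M/I/I on L1; bus (none); mem=88
  op24 P2: load  L3 → I/O/S/I on L3; bus BusRd; mem=49
  op25 P3: load  L6 → O/I/I/S on L6; bus BusRd; mem=24

state = I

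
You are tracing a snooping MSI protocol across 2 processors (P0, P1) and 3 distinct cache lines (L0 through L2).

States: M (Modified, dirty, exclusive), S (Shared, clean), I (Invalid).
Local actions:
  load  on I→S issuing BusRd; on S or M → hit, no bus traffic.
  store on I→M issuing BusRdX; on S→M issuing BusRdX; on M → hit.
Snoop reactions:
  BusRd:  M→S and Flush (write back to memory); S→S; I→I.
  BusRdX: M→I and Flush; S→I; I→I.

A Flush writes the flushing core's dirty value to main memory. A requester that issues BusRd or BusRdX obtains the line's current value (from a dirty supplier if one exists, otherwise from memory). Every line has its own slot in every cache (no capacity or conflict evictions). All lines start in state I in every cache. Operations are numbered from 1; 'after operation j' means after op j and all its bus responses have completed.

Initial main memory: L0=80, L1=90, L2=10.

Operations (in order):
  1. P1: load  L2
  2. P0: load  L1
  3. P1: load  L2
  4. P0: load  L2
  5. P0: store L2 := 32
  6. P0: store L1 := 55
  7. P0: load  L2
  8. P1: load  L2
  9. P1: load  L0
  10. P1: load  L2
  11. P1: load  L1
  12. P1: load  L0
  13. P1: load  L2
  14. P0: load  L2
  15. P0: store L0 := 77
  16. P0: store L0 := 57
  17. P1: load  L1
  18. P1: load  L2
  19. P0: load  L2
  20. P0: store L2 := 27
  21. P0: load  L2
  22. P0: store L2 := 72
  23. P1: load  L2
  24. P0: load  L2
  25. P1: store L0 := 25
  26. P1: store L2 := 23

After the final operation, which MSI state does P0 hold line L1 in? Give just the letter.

  op1 P1: load  L2 → I/S on L2; bus BusRd; mem=10
  op2 P0: load  L1 → S/I on L1; bus BusRd; mem=90
  op3 P1: load  L2 → I/S on L2; bus (none); mem=10
  op4 P0: load  L2 → S/S on L2; bus BusRd; mem=10
  op5 P0: store L2 := 32 → M/I on L2; bus BusRdX; mem=10
  op6 P0: store L1 := 55 → M/I on L1; bus BusRdX; mem=90
  op7 P0: load  L2 → M/I on L2; bus (none); mem=10
  op8 P1: load  L2 → S/S on L2; bus BusRd Flush; mem=32
  op9 P1: load  L0 → I/S on L0; bus BusRd; mem=80
  op10 P1: load  L2 → S/S on L2; bus (none); mem=32
  op11 P1: load  L1 → S/S on L1; bus BusRd Flush; mem=55
  op12 P1: load  L0 → I/S on L0; bus (none); mem=80
  op13 P1: load  L2 → S/S on L2; bus (none); mem=32
  op14 P0: load  L2 → S/S on L2; bus (none); mem=32
  op15 P0: store L0 := 77 → M/I on L0; bus BusRdX; mem=80
  op16 P0: store L0 := 57 → M/I on L0; bus (none); mem=80
  op17 P1: load  L1 → S/S on L1; bus (none); mem=55
  op18 P1: load  L2 → S/S on L2; bus (none); mem=32
  op19 P0: load  L2 → S/S on L2; bus (none); mem=32
  op20 P0: store L2 := 27 → M/I on L2; bus BusRdX; mem=32
  op21 P0: load  L2 → M/I on L2; bus (none); mem=32
  op22 P0: store L2 := 72 → M/I on L2; bus (none); mem=32
  op23 P1: load  L2 → S/S on L2; bus BusRd Flush; mem=72
  op24 P0: load  L2 → S/S on L2; bus (none); mem=72
  op25 P1: store L0 := 25 → I/M on L0; bus BusRdX Flush; mem=57
  op26 P1: store L2 := 23 → I/M on L2; bus BusRdX; mem=72

state = S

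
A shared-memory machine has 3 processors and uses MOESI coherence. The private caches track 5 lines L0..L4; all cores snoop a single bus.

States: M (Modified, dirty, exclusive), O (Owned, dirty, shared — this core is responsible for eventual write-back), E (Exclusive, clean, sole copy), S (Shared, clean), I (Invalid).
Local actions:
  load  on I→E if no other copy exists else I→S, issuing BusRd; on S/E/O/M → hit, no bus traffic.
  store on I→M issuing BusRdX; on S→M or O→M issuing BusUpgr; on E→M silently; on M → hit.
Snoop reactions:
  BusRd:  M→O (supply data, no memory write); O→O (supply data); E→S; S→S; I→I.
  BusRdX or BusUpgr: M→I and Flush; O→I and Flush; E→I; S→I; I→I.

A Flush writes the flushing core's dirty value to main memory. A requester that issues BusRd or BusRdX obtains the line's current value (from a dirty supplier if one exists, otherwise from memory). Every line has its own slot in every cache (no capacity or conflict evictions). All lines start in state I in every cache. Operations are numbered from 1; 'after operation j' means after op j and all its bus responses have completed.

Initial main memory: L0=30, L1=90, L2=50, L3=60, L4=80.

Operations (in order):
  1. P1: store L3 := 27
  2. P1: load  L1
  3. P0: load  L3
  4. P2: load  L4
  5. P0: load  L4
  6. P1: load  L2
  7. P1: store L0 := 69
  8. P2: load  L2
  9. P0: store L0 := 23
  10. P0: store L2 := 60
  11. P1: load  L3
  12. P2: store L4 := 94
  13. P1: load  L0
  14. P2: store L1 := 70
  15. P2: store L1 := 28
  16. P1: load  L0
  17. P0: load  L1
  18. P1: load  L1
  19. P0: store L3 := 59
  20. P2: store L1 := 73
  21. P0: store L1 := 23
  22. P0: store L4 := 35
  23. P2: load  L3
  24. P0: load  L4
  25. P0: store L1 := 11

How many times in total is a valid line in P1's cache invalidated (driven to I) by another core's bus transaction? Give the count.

[1] P1: store L3 := 27 | P0:I, P1:M(27), P2:I | bus: BusRdX
[2] P1: load  L1 | P0:I, P1:E(90), P2:I | bus: BusRd
[3] P0: load  L3 | P0:S(27), P1:O(27), P2:I | bus: BusRd
[4] P2: load  L4 | P0:I, P1:I, P2:E(80) | bus: BusRd
[5] P0: load  L4 | P0:S(80), P1:I, P2:S(80) | bus: BusRd
[6] P1: load  L2 | P0:I, P1:E(50), P2:I | bus: BusRd
[7] P1: store L0 := 69 | P0:I, P1:M(69), P2:I | bus: BusRdX
[8] P2: load  L2 | P0:I, P1:S(50), P2:S(50) | bus: BusRd
[9] P0: store L0 := 23 | P0:M(23), P1:I, P2:I | bus: BusRdX,Flush
[10] P0: store L2 := 60 | P0:M(60), P1:I, P2:I | bus: BusRdX
[11] P1: load  L3 | P0:S(27), P1:O(27), P2:I | bus: none
[12] P2: store L4 := 94 | P0:I, P1:I, P2:M(94) | bus: BusUpgr
[13] P1: load  L0 | P0:O(23), P1:S(23), P2:I | bus: BusRd
[14] P2: store L1 := 70 | P0:I, P1:I, P2:M(70) | bus: BusRdX
[15] P2: store L1 := 28 | P0:I, P1:I, P2:M(28) | bus: none
[16] P1: load  L0 | P0:O(23), P1:S(23), P2:I | bus: none
[17] P0: load  L1 | P0:S(28), P1:I, P2:O(28) | bus: BusRd
[18] P1: load  L1 | P0:S(28), P1:S(28), P2:O(28) | bus: BusRd
[19] P0: store L3 := 59 | P0:M(59), P1:I, P2:I | bus: BusUpgr,Flush
[20] P2: store L1 := 73 | P0:I, P1:I, P2:M(73) | bus: BusUpgr
[21] P0: store L1 := 23 | P0:M(23), P1:I, P2:I | bus: BusRdX,Flush
[22] P0: store L4 := 35 | P0:M(35), P1:I, P2:I | bus: BusRdX,Flush
[23] P2: load  L3 | P0:O(59), P1:I, P2:S(59) | bus: BusRd
[24] P0: load  L4 | P0:M(35), P1:I, P2:I | bus: none
[25] P0: store L1 := 11 | P0:M(11), P1:I, P2:I | bus: none

invalidations = 5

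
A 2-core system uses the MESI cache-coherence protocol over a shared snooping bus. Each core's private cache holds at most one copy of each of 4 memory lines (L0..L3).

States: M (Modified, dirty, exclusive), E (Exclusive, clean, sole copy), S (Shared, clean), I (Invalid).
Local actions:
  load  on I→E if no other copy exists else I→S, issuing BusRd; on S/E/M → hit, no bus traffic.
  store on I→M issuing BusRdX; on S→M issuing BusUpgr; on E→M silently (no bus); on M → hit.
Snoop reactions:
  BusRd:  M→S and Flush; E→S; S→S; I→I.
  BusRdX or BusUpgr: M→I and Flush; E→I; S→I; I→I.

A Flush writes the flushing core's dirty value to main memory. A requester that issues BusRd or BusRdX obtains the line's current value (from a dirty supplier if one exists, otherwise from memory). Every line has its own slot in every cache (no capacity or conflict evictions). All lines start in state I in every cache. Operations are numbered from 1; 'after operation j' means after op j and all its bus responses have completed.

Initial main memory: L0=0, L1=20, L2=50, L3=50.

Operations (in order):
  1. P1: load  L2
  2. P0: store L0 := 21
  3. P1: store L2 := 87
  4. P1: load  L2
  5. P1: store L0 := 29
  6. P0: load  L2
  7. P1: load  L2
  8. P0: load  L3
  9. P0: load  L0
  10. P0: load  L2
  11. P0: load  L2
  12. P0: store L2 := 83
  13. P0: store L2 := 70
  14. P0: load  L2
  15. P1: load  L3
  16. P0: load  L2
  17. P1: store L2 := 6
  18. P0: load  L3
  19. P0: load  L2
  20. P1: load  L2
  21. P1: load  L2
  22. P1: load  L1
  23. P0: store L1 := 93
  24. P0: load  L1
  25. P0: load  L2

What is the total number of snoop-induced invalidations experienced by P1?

[1] P1: load  L2 | P0:I, P1:E(50) | bus: BusRd
[2] P0: store L0 := 21 | P0:M(21), P1:I | bus: BusRdX
[3] P1: store L2 := 87 | P0:I, P1:M(87) | bus: none
[4] P1: load  L2 | P0:I, P1:M(87) | bus: none
[5] P1: store L0 := 29 | P0:I, P1:M(29) | bus: BusRdX,Flush
[6] P0: load  L2 | P0:S(87), P1:S(87) | bus: BusRd,Flush
[7] P1: load  L2 | P0:S(87), P1:S(87) | bus: none
[8] P0: load  L3 | P0:E(50), P1:I | bus: BusRd
[9] P0: load  L0 | P0:S(29), P1:S(29) | bus: BusRd,Flush
[10] P0: load  L2 | P0:S(87), P1:S(87) | bus: none
[11] P0: load  L2 | P0:S(87), P1:S(87) | bus: none
[12] P0: store L2 := 83 | P0:M(83), P1:I | bus: BusUpgr
[13] P0: store L2 := 70 | P0:M(70), P1:I | bus: none
[14] P0: load  L2 | P0:M(70), P1:I | bus: none
[15] P1: load  L3 | P0:S(50), P1:S(50) | bus: BusRd
[16] P0: load  L2 | P0:M(70), P1:I | bus: none
[17] P1: store L2 := 6 | P0:I, P1:M(6) | bus: BusRdX,Flush
[18] P0: load  L3 | P0:S(50), P1:S(50) | bus: none
[19] P0: load  L2 | P0:S(6), P1:S(6) | bus: BusRd,Flush
[20] P1: load  L2 | P0:S(6), P1:S(6) | bus: none
[21] P1: load  L2 | P0:S(6), P1:S(6) | bus: none
[22] P1: load  L1 | P0:I, P1:E(20) | bus: BusRd
[23] P0: store L1 := 93 | P0:M(93), P1:I | bus: BusRdX
[24] P0: load  L1 | P0:M(93), P1:I | bus: none
[25] P0: load  L2 | P0:S(6), P1:S(6) | bus: none

invalidations = 2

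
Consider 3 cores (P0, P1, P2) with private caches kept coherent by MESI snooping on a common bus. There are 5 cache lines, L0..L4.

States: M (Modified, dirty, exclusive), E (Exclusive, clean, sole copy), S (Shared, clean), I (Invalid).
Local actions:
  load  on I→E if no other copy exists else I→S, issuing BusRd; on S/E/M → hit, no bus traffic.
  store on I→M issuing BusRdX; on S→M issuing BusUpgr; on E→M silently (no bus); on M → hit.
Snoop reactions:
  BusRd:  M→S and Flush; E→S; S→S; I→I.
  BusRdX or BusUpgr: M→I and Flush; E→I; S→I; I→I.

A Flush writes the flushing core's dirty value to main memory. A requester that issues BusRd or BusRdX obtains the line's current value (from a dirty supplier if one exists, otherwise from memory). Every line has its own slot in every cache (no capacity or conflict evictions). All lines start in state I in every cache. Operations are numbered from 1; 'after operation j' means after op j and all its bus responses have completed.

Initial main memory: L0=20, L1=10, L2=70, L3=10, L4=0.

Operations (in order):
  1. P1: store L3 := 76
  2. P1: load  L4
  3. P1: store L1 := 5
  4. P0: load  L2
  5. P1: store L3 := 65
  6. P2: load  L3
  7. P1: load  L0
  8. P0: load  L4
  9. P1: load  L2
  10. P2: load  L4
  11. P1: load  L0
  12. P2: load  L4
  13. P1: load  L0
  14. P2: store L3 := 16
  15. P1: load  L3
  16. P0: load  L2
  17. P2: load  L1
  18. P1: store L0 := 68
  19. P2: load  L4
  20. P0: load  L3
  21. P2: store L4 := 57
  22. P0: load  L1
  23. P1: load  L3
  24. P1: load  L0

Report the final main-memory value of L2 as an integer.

step 1: P1: store L3 := 76  ⟶  IMI  (L3)  txn=BusRdX  M[L3]=10
step 2: P1: load  L4  ⟶  IEI  (L4)  txn=BusRd  M[L4]=0
step 3: P1: store L1 := 5  ⟶  IMI  (L1)  txn=BusRdX  M[L1]=10
step 4: P0: load  L2  ⟶  EII  (L2)  txn=BusRd  M[L2]=70
step 5: P1: store L3 := 65  ⟶  IMI  (L3)  txn=∅  M[L3]=10
step 6: P2: load  L3  ⟶  ISS  (L3)  txn=BusRd+Flush  M[L3]=65
step 7: P1: load  L0  ⟶  IEI  (L0)  txn=BusRd  M[L0]=20
step 8: P0: load  L4  ⟶  SSI  (L4)  txn=BusRd  M[L4]=0
step 9: P1: load  L2  ⟶  SSI  (L2)  txn=BusRd  M[L2]=70
step 10: P2: load  L4  ⟶  SSS  (L4)  txn=BusRd  M[L4]=0
step 11: P1: load  L0  ⟶  IEI  (L0)  txn=∅  M[L0]=20
step 12: P2: load  L4  ⟶  SSS  (L4)  txn=∅  M[L4]=0
step 13: P1: load  L0  ⟶  IEI  (L0)  txn=∅  M[L0]=20
step 14: P2: store L3 := 16  ⟶  IIM  (L3)  txn=BusUpgr  M[L3]=65
step 15: P1: load  L3  ⟶  ISS  (L3)  txn=BusRd+Flush  M[L3]=16
step 16: P0: load  L2  ⟶  SSI  (L2)  txn=∅  M[L2]=70
step 17: P2: load  L1  ⟶  ISS  (L1)  txn=BusRd+Flush  M[L1]=5
step 18: P1: store L0 := 68  ⟶  IMI  (L0)  txn=∅  M[L0]=20
step 19: P2: load  L4  ⟶  SSS  (L4)  txn=∅  M[L4]=0
step 20: P0: load  L3  ⟶  SSS  (L3)  txn=BusRd  M[L3]=16
step 21: P2: store L4 := 57  ⟶  IIM  (L4)  txn=BusUpgr  M[L4]=0
step 22: P0: load  L1  ⟶  SSS  (L1)  txn=BusRd  M[L1]=5
step 23: P1: load  L3  ⟶  SSS  (L3)  txn=∅  M[L3]=16
step 24: P1: load  L0  ⟶  IMI  (L0)  txn=∅  M[L0]=20

memory[L2] = 70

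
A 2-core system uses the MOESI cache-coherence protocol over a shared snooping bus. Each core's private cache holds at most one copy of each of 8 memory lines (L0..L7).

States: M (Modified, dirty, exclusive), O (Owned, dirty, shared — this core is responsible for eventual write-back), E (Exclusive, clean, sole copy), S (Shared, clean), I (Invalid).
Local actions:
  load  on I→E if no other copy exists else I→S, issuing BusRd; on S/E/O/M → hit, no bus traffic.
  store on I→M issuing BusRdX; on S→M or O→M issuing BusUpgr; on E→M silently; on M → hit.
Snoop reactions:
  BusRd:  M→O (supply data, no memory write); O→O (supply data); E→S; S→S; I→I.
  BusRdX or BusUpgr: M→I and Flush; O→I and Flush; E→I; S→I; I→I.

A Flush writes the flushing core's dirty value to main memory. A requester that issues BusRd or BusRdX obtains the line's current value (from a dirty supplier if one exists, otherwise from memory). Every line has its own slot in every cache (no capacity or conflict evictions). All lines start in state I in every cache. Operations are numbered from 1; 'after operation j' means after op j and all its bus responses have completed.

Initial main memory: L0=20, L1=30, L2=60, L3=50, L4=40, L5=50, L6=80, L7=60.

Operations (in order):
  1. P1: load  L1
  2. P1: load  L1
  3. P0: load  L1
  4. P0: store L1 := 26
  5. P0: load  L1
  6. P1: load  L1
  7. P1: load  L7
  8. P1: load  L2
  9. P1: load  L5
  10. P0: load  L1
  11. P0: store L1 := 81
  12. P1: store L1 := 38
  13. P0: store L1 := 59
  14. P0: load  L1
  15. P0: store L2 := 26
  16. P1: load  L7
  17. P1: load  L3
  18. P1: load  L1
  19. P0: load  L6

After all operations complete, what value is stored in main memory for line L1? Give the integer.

memory[L1] = 38

  op1 P1: load  L1 → I/E on L1; bus BusRd; mem=30
  op2 P1: load  L1 → I/E on L1; bus (none); mem=30
  op3 P0: load  L1 → S/S on L1; bus BusRd; mem=30
  op4 P0: store L1 := 26 → M/I on L1; bus BusUpgr; mem=30
  op5 P0: load  L1 → M/I on L1; bus (none); mem=30
  op6 P1: load  L1 → O/S on L1; bus BusRd; mem=30
  op7 P1: load  L7 → I/E on L7; bus BusRd; mem=60
  op8 P1: load  L2 → I/E on L2; bus BusRd; mem=60
  op9 P1: load  L5 → I/E on L5; bus BusRd; mem=50
  op10 P0: load  L1 → O/S on L1; bus (none); mem=30
  op11 P0: store L1 := 81 → M/I on L1; bus BusUpgr; mem=30
  op12 P1: store L1 := 38 → I/M on L1; bus BusRdX Flush; mem=81
  op13 P0: store L1 := 59 → M/I on L1; bus BusRdX Flush; mem=38
  op14 P0: load  L1 → M/I on L1; bus (none); mem=38
  op15 P0: store L2 := 26 → M/I on L2; bus BusRdX; mem=60
  op16 P1: load  L7 → I/E on L7; bus (none); mem=60
  op17 P1: load  L3 → I/E on L3; bus BusRd; mem=50
  op18 P1: load  L1 → O/S on L1; bus BusRd; mem=38
  op19 P0: load  L6 → E/I on L6; bus BusRd; mem=80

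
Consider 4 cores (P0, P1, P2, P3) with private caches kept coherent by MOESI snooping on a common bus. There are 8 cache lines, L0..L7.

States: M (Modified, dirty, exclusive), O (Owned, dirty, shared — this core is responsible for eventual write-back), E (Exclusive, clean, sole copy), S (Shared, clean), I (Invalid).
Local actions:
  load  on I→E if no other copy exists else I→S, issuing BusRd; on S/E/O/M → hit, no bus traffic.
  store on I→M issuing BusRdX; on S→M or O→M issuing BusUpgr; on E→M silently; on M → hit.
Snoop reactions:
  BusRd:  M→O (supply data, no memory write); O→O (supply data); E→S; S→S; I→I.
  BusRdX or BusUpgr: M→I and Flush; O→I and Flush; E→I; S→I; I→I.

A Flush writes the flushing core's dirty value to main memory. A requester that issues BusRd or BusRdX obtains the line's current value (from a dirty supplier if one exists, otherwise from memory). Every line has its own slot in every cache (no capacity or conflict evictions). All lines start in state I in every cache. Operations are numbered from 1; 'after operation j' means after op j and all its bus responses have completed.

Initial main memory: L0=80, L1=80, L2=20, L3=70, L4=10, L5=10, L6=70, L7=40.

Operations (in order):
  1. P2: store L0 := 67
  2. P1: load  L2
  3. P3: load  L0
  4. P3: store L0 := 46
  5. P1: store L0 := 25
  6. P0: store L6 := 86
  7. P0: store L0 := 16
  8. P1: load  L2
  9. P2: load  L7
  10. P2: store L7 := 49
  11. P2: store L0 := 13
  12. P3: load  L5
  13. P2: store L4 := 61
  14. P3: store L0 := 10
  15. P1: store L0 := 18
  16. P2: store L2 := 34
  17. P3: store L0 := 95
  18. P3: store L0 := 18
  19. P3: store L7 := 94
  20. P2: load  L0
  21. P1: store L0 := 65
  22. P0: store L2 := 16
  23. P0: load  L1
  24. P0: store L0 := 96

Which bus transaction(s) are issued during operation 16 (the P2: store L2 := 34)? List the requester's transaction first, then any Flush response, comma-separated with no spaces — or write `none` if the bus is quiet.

bus = BusRdX

[1] P2: store L0 := 67 | P0:I, P1:I, P2:M(67), P3:I | bus: BusRdX
[2] P1: load  L2 | P0:I, P1:E(20), P2:I, P3:I | bus: BusRd
[3] P3: load  L0 | P0:I, P1:I, P2:O(67), P3:S(67) | bus: BusRd
[4] P3: store L0 := 46 | P0:I, P1:I, P2:I, P3:M(46) | bus: BusUpgr,Flush
[5] P1: store L0 := 25 | P0:I, P1:M(25), P2:I, P3:I | bus: BusRdX,Flush
[6] P0: store L6 := 86 | P0:M(86), P1:I, P2:I, P3:I | bus: BusRdX
[7] P0: store L0 := 16 | P0:M(16), P1:I, P2:I, P3:I | bus: BusRdX,Flush
[8] P1: load  L2 | P0:I, P1:E(20), P2:I, P3:I | bus: none
[9] P2: load  L7 | P0:I, P1:I, P2:E(40), P3:I | bus: BusRd
[10] P2: store L7 := 49 | P0:I, P1:I, P2:M(49), P3:I | bus: none
[11] P2: store L0 := 13 | P0:I, P1:I, P2:M(13), P3:I | bus: BusRdX,Flush
[12] P3: load  L5 | P0:I, P1:I, P2:I, P3:E(10) | bus: BusRd
[13] P2: store L4 := 61 | P0:I, P1:I, P2:M(61), P3:I | bus: BusRdX
[14] P3: store L0 := 10 | P0:I, P1:I, P2:I, P3:M(10) | bus: BusRdX,Flush
[15] P1: store L0 := 18 | P0:I, P1:M(18), P2:I, P3:I | bus: BusRdX,Flush
[16] P2: store L2 := 34 | P0:I, P1:I, P2:M(34), P3:I | bus: BusRdX
[17] P3: store L0 := 95 | P0:I, P1:I, P2:I, P3:M(95) | bus: BusRdX,Flush
[18] P3: store L0 := 18 | P0:I, P1:I, P2:I, P3:M(18) | bus: none
[19] P3: store L7 := 94 | P0:I, P1:I, P2:I, P3:M(94) | bus: BusRdX,Flush
[20] P2: load  L0 | P0:I, P1:I, P2:S(18), P3:O(18) | bus: BusRd
[21] P1: store L0 := 65 | P0:I, P1:M(65), P2:I, P3:I | bus: BusRdX,Flush
[22] P0: store L2 := 16 | P0:M(16), P1:I, P2:I, P3:I | bus: BusRdX,Flush
[23] P0: load  L1 | P0:E(80), P1:I, P2:I, P3:I | bus: BusRd
[24] P0: store L0 := 96 | P0:M(96), P1:I, P2:I, P3:I | bus: BusRdX,Flush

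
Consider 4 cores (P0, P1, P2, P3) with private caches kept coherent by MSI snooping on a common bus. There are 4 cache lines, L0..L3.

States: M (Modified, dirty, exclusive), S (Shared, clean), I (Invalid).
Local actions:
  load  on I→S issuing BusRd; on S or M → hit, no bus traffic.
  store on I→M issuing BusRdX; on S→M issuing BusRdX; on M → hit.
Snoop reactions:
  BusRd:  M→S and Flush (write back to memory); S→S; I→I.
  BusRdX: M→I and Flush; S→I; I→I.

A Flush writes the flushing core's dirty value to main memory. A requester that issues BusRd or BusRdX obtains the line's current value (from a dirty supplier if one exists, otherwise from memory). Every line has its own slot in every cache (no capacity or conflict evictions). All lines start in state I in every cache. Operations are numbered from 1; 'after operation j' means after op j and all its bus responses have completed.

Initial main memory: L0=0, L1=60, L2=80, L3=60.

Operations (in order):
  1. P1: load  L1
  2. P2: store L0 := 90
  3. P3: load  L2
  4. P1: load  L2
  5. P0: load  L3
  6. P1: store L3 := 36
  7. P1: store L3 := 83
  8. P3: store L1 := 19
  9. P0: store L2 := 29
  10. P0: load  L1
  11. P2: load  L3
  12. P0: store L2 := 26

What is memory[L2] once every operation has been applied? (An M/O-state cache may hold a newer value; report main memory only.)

memory[L2] = 80

  op1 P1: load  L1 → I/S/I/I on L1; bus BusRd; mem=60
  op2 P2: store L0 := 90 → I/I/M/I on L0; bus BusRdX; mem=0
  op3 P3: load  L2 → I/I/I/S on L2; bus BusRd; mem=80
  op4 P1: load  L2 → I/S/I/S on L2; bus BusRd; mem=80
  op5 P0: load  L3 → S/I/I/I on L3; bus BusRd; mem=60
  op6 P1: store L3 := 36 → I/M/I/I on L3; bus BusRdX; mem=60
  op7 P1: store L3 := 83 → I/M/I/I on L3; bus (none); mem=60
  op8 P3: store L1 := 19 → I/I/I/M on L1; bus BusRdX; mem=60
  op9 P0: store L2 := 29 → M/I/I/I on L2; bus BusRdX; mem=80
  op10 P0: load  L1 → S/I/I/S on L1; bus BusRd Flush; mem=19
  op11 P2: load  L3 → I/S/S/I on L3; bus BusRd Flush; mem=83
  op12 P0: store L2 := 26 → M/I/I/I on L2; bus (none); mem=80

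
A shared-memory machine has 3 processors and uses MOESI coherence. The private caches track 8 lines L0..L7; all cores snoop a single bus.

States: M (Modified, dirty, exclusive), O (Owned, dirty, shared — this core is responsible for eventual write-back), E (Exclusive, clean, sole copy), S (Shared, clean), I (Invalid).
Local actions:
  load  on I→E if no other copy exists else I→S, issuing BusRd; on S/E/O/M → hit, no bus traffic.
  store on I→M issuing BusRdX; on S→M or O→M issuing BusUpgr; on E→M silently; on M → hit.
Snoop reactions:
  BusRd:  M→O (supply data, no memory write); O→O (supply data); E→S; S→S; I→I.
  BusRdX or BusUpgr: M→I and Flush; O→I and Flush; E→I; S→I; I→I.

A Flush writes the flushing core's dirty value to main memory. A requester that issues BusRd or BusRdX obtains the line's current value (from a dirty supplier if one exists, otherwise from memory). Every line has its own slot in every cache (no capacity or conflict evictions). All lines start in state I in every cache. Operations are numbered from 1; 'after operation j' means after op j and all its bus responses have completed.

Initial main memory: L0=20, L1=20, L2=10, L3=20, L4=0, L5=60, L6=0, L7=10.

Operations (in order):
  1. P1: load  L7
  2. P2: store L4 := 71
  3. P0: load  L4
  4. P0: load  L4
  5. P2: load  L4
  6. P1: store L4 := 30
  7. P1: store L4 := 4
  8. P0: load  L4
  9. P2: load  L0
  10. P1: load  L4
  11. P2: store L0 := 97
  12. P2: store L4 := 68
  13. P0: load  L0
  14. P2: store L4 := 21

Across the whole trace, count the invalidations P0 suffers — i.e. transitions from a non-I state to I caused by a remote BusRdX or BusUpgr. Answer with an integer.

invalidations = 2

step 1: P1: load  L7  ⟶  IEI  (L7)  txn=BusRd  M[L7]=10
step 2: P2: store L4 := 71  ⟶  IIM  (L4)  txn=BusRdX  M[L4]=0
step 3: P0: load  L4  ⟶  SIO  (L4)  txn=BusRd  M[L4]=0
step 4: P0: load  L4  ⟶  SIO  (L4)  txn=∅  M[L4]=0
step 5: P2: load  L4  ⟶  SIO  (L4)  txn=∅  M[L4]=0
step 6: P1: store L4 := 30  ⟶  IMI  (L4)  txn=BusRdX+Flush  M[L4]=71
step 7: P1: store L4 := 4  ⟶  IMI  (L4)  txn=∅  M[L4]=71
step 8: P0: load  L4  ⟶  SOI  (L4)  txn=BusRd  M[L4]=71
step 9: P2: load  L0  ⟶  IIE  (L0)  txn=BusRd  M[L0]=20
step 10: P1: load  L4  ⟶  SOI  (L4)  txn=∅  M[L4]=71
step 11: P2: store L0 := 97  ⟶  IIM  (L0)  txn=∅  M[L0]=20
step 12: P2: store L4 := 68  ⟶  IIM  (L4)  txn=BusRdX+Flush  M[L4]=4
step 13: P0: load  L0  ⟶  SIO  (L0)  txn=BusRd  M[L0]=20
step 14: P2: store L4 := 21  ⟶  IIM  (L4)  txn=∅  M[L4]=4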